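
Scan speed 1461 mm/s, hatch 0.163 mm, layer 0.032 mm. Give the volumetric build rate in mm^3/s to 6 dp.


Rate = 1461 * 0.163 * 0.032 = 7.620576 mm^3/s


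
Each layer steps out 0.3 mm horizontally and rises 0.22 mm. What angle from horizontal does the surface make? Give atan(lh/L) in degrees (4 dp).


angle = atan(0.22/0.3) = 36.2538 degrees


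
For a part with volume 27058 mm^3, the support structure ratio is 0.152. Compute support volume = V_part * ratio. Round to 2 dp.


V_support = 27058 * 0.152 = 4112.82 mm^3


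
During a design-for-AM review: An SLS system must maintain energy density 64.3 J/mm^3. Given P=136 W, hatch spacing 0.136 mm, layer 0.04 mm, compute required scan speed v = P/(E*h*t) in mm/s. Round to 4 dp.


v = 136 / (64.3*0.136*0.04) = 388.8025 mm/s


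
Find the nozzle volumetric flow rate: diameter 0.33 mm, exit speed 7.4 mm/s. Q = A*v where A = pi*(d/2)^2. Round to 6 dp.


A = pi*(0.33/2)^2 = 0.08552986 mm^2
Q = 0.08552986 * 7.4 = 0.632921 mm^3/s


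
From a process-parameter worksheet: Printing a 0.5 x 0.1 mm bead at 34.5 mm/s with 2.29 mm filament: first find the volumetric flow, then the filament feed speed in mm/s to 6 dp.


Q = 0.5 * 0.1 * 34.5 = 1.725 mm^3/s
A_fil = pi*(2.29/2)^2 = 4.11870651 mm^2
v_feed = 1.725 / 4.11870651 = 0.418821 mm/s


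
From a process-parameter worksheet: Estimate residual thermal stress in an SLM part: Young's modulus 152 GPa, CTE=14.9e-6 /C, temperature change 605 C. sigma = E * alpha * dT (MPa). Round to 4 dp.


sigma = 152*1000 * 14.9e-6 * 605 = 1370.204 MPa


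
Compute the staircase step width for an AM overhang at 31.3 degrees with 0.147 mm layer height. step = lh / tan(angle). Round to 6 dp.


step = 0.147 / tan(31.3) = 0.241773 mm


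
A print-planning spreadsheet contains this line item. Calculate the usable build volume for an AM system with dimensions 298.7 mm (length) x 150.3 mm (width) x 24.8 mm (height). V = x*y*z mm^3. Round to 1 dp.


V = 298.7 * 150.3 * 24.8 = 1113386.3 mm^3


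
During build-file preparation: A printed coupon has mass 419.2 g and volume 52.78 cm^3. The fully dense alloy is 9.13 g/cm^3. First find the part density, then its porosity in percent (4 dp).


rho_part = 419.2 / 52.78 = 7.94240243 g/cm^3
Porosity = (1 - 7.94240243/9.13)*100 = 13.0076 %


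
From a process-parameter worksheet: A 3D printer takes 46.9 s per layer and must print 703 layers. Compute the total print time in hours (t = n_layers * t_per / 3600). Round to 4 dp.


t = 703 * 46.9 / 3600 = 9.1585 hrs


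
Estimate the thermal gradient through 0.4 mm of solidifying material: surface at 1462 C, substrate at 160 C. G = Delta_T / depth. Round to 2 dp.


G = (1462-160)/0.4 = 3255.0 C/mm


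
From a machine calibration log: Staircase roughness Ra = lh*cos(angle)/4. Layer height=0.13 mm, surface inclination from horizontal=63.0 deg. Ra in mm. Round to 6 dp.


Ra = 0.13 * cos(63.0) / 4 = 0.014755 mm


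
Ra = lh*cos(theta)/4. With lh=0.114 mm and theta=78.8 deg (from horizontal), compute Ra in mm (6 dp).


Ra = 0.114 * cos(78.8) / 4 = 0.005536 mm


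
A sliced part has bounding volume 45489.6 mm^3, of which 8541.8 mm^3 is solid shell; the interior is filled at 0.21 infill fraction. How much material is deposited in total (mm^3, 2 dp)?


V_infill = (45489.6 - 8541.8) * 0.21 = 7759.04
V_total = 8541.8 + 7759.04 = 16300.84 mm^3


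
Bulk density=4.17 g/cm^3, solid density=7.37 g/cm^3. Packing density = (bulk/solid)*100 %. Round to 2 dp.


Packing = (4.17/7.37)*100 = 56.58 %


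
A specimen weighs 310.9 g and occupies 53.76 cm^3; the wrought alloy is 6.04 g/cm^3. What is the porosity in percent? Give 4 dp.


rho_part = 310.9 / 53.76 = 5.78311012 g/cm^3
Porosity = (1 - 5.78311012/6.04)*100 = 4.2531 %


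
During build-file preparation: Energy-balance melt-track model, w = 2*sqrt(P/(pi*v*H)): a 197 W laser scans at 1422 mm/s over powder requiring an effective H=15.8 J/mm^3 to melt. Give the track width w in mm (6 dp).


w = 2*sqrt(197/(pi*1422*15.8)) = 0.10566 mm


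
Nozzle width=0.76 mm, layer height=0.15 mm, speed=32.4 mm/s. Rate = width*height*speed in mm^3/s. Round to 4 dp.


Rate = 0.76 * 0.15 * 32.4 = 3.6936 mm^3/s


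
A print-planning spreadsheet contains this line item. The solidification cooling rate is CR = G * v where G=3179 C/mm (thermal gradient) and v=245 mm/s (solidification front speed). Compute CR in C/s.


CR = 3179 * 245 = 778855 C/s


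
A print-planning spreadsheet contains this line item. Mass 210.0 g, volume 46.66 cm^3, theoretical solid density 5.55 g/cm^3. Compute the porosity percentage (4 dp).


rho_part = 210.0 / 46.66 = 4.50064295 g/cm^3
Porosity = (1 - 4.50064295/5.55)*100 = 18.9073 %


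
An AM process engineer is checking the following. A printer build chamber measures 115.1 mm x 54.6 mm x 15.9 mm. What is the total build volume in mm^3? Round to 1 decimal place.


V = 115.1 * 54.6 * 15.9 = 99922.9 mm^3


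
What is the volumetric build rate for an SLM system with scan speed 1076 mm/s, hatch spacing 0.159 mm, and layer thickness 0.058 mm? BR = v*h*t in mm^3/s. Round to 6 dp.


Rate = 1076 * 0.159 * 0.058 = 9.922872 mm^3/s


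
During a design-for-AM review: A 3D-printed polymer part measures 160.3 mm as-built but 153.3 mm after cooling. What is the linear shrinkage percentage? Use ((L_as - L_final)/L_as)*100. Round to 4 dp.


Shrinkage = ((160.3-153.3)/160.3)*100 = 4.3668 %


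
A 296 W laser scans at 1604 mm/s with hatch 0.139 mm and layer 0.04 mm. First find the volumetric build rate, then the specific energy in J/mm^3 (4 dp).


Build rate = 1604 * 0.139 * 0.04 = 8.91824 mm^3/s
SE = 296 / 8.91824 = 33.1904 J/mm^3


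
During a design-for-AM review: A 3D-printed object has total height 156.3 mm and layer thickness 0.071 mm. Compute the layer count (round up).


Layers = ceil(156.3/0.071) = 2202


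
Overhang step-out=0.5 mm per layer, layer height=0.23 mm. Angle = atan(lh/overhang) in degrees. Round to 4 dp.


angle = atan(0.23/0.5) = 24.7024 degrees


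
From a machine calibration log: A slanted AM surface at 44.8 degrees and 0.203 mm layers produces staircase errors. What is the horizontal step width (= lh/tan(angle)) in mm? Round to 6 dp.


step = 0.203 / tan(44.8) = 0.204422 mm


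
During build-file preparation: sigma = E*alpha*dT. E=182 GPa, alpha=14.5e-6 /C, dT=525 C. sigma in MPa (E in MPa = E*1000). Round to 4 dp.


sigma = 182*1000 * 14.5e-6 * 525 = 1385.475 MPa


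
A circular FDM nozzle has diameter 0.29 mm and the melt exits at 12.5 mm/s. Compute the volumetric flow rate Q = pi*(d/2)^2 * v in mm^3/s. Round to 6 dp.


A = pi*(0.29/2)^2 = 0.06605199 mm^2
Q = 0.06605199 * 12.5 = 0.82565 mm^3/s


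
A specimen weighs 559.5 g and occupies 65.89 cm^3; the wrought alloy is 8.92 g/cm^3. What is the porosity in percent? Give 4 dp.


rho_part = 559.5 / 65.89 = 8.4914251 g/cm^3
Porosity = (1 - 8.4914251/8.92)*100 = 4.8047 %


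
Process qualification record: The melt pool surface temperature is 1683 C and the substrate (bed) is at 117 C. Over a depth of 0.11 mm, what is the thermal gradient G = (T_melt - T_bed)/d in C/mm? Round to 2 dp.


G = (1683-117)/0.11 = 14236.36 C/mm


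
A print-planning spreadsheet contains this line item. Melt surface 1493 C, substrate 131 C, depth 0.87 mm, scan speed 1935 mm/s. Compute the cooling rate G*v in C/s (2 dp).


G = (1493-131)/0.87 = 1565.51724138 C/mm
CR = 1565.51724138 * 1935 = 3029275.86 C/s


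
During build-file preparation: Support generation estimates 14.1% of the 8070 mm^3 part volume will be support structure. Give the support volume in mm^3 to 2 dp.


V_support = 8070 * 0.141 = 1137.87 mm^3


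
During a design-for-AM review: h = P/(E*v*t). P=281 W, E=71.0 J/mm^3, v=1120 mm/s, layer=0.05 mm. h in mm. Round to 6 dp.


h = 281 / (71.0*1120*0.05) = 0.070674 mm


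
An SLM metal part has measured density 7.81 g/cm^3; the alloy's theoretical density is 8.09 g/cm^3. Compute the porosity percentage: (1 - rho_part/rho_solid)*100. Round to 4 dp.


Porosity = (1-7.81/8.09)*100 = 3.4611 %


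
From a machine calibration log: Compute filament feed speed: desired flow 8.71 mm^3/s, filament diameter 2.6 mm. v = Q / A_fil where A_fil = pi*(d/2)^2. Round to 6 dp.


A = pi*(2.6/2)^2 = 5.309292
v = 8.71 / 5.309292 = 1.64052 mm/s


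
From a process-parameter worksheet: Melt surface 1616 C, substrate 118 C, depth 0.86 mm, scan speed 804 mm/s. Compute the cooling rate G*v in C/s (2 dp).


G = (1616-118)/0.86 = 1741.86046512 C/mm
CR = 1741.86046512 * 804 = 1400455.81 C/s


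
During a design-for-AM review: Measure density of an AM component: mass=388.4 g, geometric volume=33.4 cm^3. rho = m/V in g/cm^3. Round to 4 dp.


rho = 388.4 / 33.4 = 11.6287 g/cm^3


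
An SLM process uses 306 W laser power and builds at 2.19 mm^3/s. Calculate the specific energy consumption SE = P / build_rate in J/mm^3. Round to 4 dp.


SE = 306 / 2.19 = 139.726 J/mm^3


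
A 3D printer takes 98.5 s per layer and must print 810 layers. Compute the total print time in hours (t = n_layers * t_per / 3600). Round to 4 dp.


t = 810 * 98.5 / 3600 = 22.1625 hrs


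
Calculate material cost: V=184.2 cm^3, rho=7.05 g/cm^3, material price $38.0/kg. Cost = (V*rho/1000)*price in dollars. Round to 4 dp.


Mass = 184.2*7.05/1000 = 1.29861 kg
Cost = 1.29861 * 38.0 = 49.3472 $


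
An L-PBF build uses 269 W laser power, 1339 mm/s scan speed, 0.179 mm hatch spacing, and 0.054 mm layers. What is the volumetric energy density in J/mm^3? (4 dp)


E = 269 / (1339*0.179*0.054) = 20.7838 J/mm^3


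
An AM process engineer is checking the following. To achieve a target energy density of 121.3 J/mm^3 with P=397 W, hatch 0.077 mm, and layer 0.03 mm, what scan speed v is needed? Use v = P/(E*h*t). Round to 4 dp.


v = 397 / (121.3*0.077*0.03) = 1416.8299 mm/s


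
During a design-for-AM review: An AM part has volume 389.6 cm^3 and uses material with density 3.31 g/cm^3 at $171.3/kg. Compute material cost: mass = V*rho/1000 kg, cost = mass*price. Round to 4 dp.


Mass = 389.6*3.31/1000 = 1.289576 kg
Cost = 1.289576 * 171.3 = 220.9044 $


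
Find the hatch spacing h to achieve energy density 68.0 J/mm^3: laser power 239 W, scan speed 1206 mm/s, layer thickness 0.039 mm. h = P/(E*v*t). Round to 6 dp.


h = 239 / (68.0*1206*0.039) = 0.074727 mm


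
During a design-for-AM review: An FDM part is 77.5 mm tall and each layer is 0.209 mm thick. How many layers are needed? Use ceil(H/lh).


Layers = ceil(77.5/0.209) = 371


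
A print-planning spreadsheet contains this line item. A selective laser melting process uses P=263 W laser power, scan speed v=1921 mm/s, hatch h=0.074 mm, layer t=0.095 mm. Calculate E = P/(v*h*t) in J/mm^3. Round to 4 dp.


E = 263 / (1921*0.074*0.095) = 19.4748 J/mm^3


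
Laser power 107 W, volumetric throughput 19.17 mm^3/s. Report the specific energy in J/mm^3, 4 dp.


SE = 107 / 19.17 = 5.5816 J/mm^3


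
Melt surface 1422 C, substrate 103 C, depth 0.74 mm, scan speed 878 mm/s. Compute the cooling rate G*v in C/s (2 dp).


G = (1422-103)/0.74 = 1782.43243243 C/mm
CR = 1782.43243243 * 878 = 1564975.68 C/s


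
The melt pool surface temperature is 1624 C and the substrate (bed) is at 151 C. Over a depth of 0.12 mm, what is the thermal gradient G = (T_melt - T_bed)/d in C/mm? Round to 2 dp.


G = (1624-151)/0.12 = 12275.0 C/mm


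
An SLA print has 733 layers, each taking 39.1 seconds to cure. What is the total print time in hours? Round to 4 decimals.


t = 733 * 39.1 / 3600 = 7.9612 hrs


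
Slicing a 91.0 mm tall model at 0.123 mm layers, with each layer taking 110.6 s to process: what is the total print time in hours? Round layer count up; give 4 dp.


Layers = ceil(91.0/0.123) = 740
t = 740 * 110.6 / 3600 = 22.7344 hrs


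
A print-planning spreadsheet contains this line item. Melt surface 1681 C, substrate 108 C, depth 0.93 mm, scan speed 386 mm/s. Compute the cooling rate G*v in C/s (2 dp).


G = (1681-108)/0.93 = 1691.39784946 C/mm
CR = 1691.39784946 * 386 = 652879.57 C/s


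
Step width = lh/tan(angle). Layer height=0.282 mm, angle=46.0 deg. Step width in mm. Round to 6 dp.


step = 0.282 / tan(46.0) = 0.272324 mm


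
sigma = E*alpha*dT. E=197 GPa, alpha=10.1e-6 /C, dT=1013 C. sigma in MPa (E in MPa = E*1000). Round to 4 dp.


sigma = 197*1000 * 10.1e-6 * 1013 = 2015.5661 MPa


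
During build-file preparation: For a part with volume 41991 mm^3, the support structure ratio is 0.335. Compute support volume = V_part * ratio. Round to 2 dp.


V_support = 41991 * 0.335 = 14066.99 mm^3


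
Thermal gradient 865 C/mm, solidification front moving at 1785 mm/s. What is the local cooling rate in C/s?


CR = 865 * 1785 = 1544025 C/s


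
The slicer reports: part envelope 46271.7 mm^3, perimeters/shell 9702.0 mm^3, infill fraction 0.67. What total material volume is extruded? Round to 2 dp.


V_infill = (46271.7 - 9702.0) * 0.67 = 24501.7
V_total = 9702.0 + 24501.7 = 34203.7 mm^3


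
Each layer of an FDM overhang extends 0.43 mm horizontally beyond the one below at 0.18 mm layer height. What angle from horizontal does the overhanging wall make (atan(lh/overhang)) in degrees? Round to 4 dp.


angle = atan(0.18/0.43) = 22.7144 degrees


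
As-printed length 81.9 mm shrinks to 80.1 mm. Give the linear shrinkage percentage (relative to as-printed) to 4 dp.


Shrinkage = ((81.9-80.1)/81.9)*100 = 2.1978 %


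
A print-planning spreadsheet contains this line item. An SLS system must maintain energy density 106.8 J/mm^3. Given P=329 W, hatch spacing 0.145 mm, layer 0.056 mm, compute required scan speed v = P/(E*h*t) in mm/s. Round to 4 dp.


v = 329 / (106.8*0.145*0.056) = 379.3749 mm/s


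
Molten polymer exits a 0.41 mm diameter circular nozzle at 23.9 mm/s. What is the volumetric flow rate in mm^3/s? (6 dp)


A = pi*(0.41/2)^2 = 0.13202543 mm^2
Q = 0.13202543 * 23.9 = 3.155408 mm^3/s


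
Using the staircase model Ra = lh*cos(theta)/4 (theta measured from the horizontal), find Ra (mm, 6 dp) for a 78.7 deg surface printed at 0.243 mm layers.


Ra = 0.243 * cos(78.7) / 4 = 0.011904 mm


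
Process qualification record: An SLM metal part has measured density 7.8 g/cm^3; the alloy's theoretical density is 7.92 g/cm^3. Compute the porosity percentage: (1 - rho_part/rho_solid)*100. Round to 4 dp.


Porosity = (1-7.8/7.92)*100 = 1.5152 %


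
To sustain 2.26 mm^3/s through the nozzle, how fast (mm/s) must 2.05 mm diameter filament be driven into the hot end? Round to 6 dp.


A = pi*(2.05/2)^2 = 3.300636
v = 2.26 / 3.300636 = 0.684717 mm/s


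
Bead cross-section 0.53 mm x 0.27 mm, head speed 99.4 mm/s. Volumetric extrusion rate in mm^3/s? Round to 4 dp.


Rate = 0.53 * 0.27 * 99.4 = 14.2241 mm^3/s


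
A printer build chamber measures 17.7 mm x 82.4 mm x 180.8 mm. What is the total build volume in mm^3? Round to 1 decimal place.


V = 17.7 * 82.4 * 180.8 = 263693.2 mm^3


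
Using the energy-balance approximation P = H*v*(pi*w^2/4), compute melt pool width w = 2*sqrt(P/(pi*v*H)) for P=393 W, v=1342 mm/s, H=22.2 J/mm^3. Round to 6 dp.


w = 2*sqrt(393/(pi*1342*22.2)) = 0.129598 mm


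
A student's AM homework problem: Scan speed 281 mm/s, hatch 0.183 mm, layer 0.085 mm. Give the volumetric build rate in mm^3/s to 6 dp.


Rate = 281 * 0.183 * 0.085 = 4.370955 mm^3/s


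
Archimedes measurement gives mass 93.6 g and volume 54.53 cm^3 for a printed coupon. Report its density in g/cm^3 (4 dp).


rho = 93.6 / 54.53 = 1.7165 g/cm^3


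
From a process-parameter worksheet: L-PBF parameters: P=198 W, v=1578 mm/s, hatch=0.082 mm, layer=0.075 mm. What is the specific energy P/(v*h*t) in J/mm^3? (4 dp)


Build rate = 1578 * 0.082 * 0.075 = 9.7047 mm^3/s
SE = 198 / 9.7047 = 20.4025 J/mm^3


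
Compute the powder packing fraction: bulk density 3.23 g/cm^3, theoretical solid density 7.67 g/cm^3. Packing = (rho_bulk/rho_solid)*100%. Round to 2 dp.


Packing = (3.23/7.67)*100 = 42.11 %


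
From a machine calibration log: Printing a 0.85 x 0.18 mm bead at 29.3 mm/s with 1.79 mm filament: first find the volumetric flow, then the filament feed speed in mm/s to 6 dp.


Q = 0.85 * 0.18 * 29.3 = 4.4829 mm^3/s
A_fil = pi*(1.79/2)^2 = 2.51649426 mm^2
v_feed = 4.4829 / 2.51649426 = 1.781407 mm/s


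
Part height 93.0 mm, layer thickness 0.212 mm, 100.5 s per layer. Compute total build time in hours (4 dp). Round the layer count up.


Layers = ceil(93.0/0.212) = 439
t = 439 * 100.5 / 3600 = 12.2554 hrs


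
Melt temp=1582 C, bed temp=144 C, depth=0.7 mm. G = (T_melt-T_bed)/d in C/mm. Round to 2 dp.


G = (1582-144)/0.7 = 2054.29 C/mm


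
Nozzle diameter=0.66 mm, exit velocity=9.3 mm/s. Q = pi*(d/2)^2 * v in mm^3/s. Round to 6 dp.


A = pi*(0.66/2)^2 = 0.34211944 mm^2
Q = 0.34211944 * 9.3 = 3.181711 mm^3/s


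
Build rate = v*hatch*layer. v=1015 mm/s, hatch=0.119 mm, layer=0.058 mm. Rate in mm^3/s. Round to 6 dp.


Rate = 1015 * 0.119 * 0.058 = 7.00553 mm^3/s


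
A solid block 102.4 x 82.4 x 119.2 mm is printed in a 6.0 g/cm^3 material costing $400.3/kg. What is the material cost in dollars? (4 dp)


V = 102.4 * 82.4 * 119.2 = 1005780.992 mm^3 = 1005.780992 cm^3
Mass = 1005.780992 * 6.0 / 1000 = 6.03468595 kg
Cost = 6.03468595 * 400.3 = 2415.6848 $


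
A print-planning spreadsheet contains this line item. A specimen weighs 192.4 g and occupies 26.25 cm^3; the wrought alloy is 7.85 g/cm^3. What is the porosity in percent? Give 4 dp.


rho_part = 192.4 / 26.25 = 7.32952381 g/cm^3
Porosity = (1 - 7.32952381/7.85)*100 = 6.6303 %


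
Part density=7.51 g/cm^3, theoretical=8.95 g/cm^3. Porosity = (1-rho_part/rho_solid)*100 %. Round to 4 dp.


Porosity = (1-7.51/8.95)*100 = 16.0894 %


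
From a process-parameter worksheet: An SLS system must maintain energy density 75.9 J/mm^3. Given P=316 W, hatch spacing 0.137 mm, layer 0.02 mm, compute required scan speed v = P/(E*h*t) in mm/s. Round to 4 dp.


v = 316 / (75.9*0.137*0.02) = 1519.4791 mm/s


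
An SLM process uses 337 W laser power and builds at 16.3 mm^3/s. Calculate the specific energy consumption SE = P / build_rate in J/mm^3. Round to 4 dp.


SE = 337 / 16.3 = 20.6748 J/mm^3


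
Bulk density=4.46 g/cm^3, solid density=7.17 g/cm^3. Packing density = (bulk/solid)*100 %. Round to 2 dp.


Packing = (4.46/7.17)*100 = 62.2 %


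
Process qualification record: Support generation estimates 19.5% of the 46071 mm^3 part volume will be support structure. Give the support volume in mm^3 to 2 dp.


V_support = 46071 * 0.195 = 8983.85 mm^3


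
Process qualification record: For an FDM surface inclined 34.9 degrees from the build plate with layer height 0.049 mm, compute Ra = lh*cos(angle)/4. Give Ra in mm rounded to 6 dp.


Ra = 0.049 * cos(34.9) / 4 = 0.010047 mm


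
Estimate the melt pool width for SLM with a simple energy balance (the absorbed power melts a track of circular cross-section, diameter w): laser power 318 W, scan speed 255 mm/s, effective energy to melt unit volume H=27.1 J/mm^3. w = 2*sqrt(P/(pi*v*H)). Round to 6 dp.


w = 2*sqrt(318/(pi*255*27.1)) = 0.242055 mm


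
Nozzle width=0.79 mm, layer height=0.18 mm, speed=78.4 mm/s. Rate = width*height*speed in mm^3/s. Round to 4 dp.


Rate = 0.79 * 0.18 * 78.4 = 11.1485 mm^3/s


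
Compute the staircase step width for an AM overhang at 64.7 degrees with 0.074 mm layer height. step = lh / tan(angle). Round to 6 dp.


step = 0.074 / tan(64.7) = 0.03498 mm


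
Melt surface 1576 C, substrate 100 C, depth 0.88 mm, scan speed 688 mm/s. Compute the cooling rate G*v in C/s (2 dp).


G = (1576-100)/0.88 = 1677.27272727 C/mm
CR = 1677.27272727 * 688 = 1153963.64 C/s


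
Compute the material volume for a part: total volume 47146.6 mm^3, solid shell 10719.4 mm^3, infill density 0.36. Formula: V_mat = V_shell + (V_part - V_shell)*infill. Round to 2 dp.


V_infill = (47146.6 - 10719.4) * 0.36 = 13113.79
V_total = 10719.4 + 13113.79 = 23833.19 mm^3


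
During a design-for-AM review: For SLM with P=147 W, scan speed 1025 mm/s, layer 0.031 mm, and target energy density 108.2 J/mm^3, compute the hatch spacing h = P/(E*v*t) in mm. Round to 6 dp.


h = 147 / (108.2*1025*0.031) = 0.042757 mm


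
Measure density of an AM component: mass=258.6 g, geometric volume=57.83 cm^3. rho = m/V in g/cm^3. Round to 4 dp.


rho = 258.6 / 57.83 = 4.4717 g/cm^3


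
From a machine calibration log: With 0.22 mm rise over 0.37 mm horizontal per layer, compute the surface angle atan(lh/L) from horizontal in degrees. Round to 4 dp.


angle = atan(0.22/0.37) = 30.7355 degrees


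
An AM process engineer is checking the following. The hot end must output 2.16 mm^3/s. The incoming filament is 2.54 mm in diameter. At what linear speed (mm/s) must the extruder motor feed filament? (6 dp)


A = pi*(2.54/2)^2 = 5.067075
v = 2.16 / 5.067075 = 0.426281 mm/s


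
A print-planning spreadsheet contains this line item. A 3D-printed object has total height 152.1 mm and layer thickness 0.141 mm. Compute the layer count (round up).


Layers = ceil(152.1/0.141) = 1079


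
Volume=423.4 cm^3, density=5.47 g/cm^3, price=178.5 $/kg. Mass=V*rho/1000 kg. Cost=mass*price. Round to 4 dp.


Mass = 423.4*5.47/1000 = 2.315998 kg
Cost = 2.315998 * 178.5 = 413.4056 $


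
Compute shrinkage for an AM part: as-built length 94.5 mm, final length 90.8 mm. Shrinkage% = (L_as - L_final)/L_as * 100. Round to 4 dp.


Shrinkage = ((94.5-90.8)/94.5)*100 = 3.9153 %


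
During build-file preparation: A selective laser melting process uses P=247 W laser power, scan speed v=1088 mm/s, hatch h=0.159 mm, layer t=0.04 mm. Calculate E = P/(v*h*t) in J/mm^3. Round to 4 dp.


E = 247 / (1088*0.159*0.04) = 35.6953 J/mm^3


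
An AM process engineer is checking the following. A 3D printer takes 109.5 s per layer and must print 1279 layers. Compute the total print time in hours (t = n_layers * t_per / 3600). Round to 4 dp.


t = 1279 * 109.5 / 3600 = 38.9029 hrs


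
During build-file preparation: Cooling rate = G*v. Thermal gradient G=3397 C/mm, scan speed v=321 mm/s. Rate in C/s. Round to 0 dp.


CR = 3397 * 321 = 1090437 C/s


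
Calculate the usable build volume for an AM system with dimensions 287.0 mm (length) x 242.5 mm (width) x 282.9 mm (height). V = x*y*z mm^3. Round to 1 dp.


V = 287.0 * 242.5 * 282.9 = 19689132.8 mm^3


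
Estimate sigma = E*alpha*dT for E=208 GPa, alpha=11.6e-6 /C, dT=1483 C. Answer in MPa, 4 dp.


sigma = 208*1000 * 11.6e-6 * 1483 = 3578.1824 MPa


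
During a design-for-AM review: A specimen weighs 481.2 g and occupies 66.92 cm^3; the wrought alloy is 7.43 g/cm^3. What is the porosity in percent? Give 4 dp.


rho_part = 481.2 / 66.92 = 7.19067543 g/cm^3
Porosity = (1 - 7.19067543/7.43)*100 = 3.2211 %


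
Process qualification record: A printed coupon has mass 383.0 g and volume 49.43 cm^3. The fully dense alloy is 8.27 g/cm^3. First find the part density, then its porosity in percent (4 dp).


rho_part = 383.0 / 49.43 = 7.74833097 g/cm^3
Porosity = (1 - 7.74833097/8.27)*100 = 6.308 %


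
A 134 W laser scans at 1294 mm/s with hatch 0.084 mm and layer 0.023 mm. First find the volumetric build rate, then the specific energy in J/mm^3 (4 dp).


Build rate = 1294 * 0.084 * 0.023 = 2.500008 mm^3/s
SE = 134 / 2.500008 = 53.5998 J/mm^3


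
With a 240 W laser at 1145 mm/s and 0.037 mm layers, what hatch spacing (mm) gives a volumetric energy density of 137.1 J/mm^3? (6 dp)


h = 240 / (137.1*1145*0.037) = 0.041321 mm


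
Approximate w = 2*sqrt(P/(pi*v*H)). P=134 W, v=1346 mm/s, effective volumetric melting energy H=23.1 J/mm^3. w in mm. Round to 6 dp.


w = 2*sqrt(134/(pi*1346*23.1)) = 0.074076 mm


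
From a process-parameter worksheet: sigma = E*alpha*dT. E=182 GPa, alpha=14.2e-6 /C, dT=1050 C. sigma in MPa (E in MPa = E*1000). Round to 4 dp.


sigma = 182*1000 * 14.2e-6 * 1050 = 2713.62 MPa


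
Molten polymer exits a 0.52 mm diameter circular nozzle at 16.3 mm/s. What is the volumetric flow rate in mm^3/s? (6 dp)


A = pi*(0.52/2)^2 = 0.21237166 mm^2
Q = 0.21237166 * 16.3 = 3.461658 mm^3/s


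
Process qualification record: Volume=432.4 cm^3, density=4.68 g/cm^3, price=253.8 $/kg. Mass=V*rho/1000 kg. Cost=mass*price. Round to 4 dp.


Mass = 432.4*4.68/1000 = 2.023632 kg
Cost = 2.023632 * 253.8 = 513.5978 $


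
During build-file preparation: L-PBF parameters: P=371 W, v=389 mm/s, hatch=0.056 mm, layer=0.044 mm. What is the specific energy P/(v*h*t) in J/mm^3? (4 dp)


Build rate = 389 * 0.056 * 0.044 = 0.958496 mm^3/s
SE = 371 / 0.958496 = 387.0647 J/mm^3


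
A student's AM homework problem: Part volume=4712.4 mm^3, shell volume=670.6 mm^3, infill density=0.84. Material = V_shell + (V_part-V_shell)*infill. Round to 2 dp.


V_infill = (4712.4 - 670.6) * 0.84 = 3395.11
V_total = 670.6 + 3395.11 = 4065.71 mm^3


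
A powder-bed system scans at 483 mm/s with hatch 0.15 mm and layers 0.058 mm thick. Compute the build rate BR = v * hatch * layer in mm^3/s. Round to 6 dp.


Rate = 483 * 0.15 * 0.058 = 4.2021 mm^3/s


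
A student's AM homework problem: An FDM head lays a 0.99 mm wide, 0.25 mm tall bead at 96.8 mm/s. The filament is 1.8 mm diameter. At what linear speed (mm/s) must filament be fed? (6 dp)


Q = 0.99 * 0.25 * 96.8 = 23.958 mm^3/s
A_fil = pi*(1.8/2)^2 = 2.54469005 mm^2
v_feed = 23.958 / 2.54469005 = 9.414899 mm/s


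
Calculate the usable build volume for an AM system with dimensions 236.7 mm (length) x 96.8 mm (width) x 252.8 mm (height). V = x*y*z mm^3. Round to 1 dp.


V = 236.7 * 96.8 * 252.8 = 5792295.2 mm^3


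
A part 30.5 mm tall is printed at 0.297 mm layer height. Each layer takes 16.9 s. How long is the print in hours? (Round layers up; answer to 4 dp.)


Layers = ceil(30.5/0.297) = 103
t = 103 * 16.9 / 3600 = 0.4835 hrs


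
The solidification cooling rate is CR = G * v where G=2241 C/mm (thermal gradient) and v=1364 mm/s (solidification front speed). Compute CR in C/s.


CR = 2241 * 1364 = 3056724 C/s


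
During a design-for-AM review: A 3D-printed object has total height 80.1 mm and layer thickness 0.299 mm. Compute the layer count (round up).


Layers = ceil(80.1/0.299) = 268


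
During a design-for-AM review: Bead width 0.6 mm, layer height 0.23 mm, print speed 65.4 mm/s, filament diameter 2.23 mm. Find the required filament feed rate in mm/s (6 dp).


Q = 0.6 * 0.23 * 65.4 = 9.0252 mm^3/s
A_fil = pi*(2.23/2)^2 = 3.90570653 mm^2
v_feed = 9.0252 / 3.90570653 = 2.310773 mm/s


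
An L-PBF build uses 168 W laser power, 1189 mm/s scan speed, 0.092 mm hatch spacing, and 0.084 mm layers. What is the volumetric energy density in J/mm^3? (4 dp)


E = 168 / (1189*0.092*0.084) = 18.2835 J/mm^3


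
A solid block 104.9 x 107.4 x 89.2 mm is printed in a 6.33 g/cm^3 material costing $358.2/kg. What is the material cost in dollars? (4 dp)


V = 104.9 * 107.4 * 89.2 = 1004950.392 mm^3 = 1004.950392 cm^3
Mass = 1004.950392 * 6.33 / 1000 = 6.36133598 kg
Cost = 6.36133598 * 358.2 = 2278.6305 $


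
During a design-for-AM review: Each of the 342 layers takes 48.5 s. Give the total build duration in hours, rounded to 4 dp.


t = 342 * 48.5 / 3600 = 4.6075 hrs


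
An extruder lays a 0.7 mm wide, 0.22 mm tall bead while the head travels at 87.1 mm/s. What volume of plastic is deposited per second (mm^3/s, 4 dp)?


Rate = 0.7 * 0.22 * 87.1 = 13.4134 mm^3/s


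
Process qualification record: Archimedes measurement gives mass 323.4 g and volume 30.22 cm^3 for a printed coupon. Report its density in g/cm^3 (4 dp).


rho = 323.4 / 30.22 = 10.7015 g/cm^3


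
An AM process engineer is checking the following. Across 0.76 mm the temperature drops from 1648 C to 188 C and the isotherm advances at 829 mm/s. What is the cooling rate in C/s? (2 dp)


G = (1648-188)/0.76 = 1921.05263158 C/mm
CR = 1921.05263158 * 829 = 1592552.63 C/s


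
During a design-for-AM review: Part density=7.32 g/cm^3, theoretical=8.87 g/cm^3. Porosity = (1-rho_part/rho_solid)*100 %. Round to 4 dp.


Porosity = (1-7.32/8.87)*100 = 17.4746 %


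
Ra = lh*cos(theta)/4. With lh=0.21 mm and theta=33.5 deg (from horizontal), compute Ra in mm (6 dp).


Ra = 0.21 * cos(33.5) / 4 = 0.043779 mm


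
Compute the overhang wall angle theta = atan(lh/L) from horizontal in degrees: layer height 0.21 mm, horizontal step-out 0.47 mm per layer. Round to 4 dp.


angle = atan(0.21/0.47) = 24.0755 degrees


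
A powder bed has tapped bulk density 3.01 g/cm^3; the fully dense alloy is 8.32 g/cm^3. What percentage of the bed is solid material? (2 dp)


Packing = (3.01/8.32)*100 = 36.18 %


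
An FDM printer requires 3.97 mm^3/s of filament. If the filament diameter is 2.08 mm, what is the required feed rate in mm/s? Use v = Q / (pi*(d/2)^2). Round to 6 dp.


A = pi*(2.08/2)^2 = 3.397947
v = 3.97 / 3.397947 = 1.168353 mm/s


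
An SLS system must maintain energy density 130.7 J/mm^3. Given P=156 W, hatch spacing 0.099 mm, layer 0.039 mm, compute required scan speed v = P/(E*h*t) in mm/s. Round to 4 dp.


v = 156 / (130.7*0.099*0.039) = 309.1357 mm/s


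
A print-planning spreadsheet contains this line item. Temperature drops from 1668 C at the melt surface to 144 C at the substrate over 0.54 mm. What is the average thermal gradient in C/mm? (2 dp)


G = (1668-144)/0.54 = 2822.22 C/mm


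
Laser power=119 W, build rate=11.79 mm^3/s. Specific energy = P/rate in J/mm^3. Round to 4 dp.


SE = 119 / 11.79 = 10.0933 J/mm^3


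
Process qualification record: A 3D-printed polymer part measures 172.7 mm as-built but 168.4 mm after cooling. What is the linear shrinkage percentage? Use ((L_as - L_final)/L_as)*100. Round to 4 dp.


Shrinkage = ((172.7-168.4)/172.7)*100 = 2.4899 %


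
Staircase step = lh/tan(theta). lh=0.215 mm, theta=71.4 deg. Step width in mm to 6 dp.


step = 0.215 / tan(71.4) = 0.072355 mm


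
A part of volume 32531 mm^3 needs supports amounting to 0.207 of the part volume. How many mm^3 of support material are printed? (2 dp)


V_support = 32531 * 0.207 = 6733.92 mm^3


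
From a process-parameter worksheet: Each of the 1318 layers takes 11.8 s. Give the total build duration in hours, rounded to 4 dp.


t = 1318 * 11.8 / 3600 = 4.3201 hrs


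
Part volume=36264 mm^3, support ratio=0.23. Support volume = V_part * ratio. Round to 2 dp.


V_support = 36264 * 0.23 = 8340.72 mm^3


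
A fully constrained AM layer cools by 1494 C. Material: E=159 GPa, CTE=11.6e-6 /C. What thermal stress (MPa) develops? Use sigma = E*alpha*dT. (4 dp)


sigma = 159*1000 * 11.6e-6 * 1494 = 2755.5336 MPa


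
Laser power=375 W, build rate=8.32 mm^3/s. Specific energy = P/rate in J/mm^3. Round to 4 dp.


SE = 375 / 8.32 = 45.0721 J/mm^3


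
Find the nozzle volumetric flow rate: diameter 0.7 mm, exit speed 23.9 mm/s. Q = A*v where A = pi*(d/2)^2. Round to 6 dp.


A = pi*(0.7/2)^2 = 0.3848451 mm^2
Q = 0.3848451 * 23.9 = 9.197798 mm^3/s


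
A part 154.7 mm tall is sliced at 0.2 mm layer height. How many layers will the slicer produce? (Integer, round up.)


Layers = ceil(154.7/0.2) = 774


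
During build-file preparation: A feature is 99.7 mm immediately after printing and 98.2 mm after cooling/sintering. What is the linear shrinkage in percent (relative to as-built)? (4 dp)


Shrinkage = ((99.7-98.2)/99.7)*100 = 1.5045 %


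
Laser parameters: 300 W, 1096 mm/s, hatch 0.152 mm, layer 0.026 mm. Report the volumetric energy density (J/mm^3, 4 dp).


E = 300 / (1096*0.152*0.026) = 69.2618 J/mm^3


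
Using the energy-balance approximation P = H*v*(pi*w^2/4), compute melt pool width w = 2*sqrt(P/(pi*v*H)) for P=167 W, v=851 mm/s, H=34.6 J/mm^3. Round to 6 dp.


w = 2*sqrt(167/(pi*851*34.6)) = 0.084979 mm


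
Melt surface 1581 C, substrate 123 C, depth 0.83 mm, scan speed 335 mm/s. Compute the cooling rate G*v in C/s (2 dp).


G = (1581-123)/0.83 = 1756.62650602 C/mm
CR = 1756.62650602 * 335 = 588469.88 C/s


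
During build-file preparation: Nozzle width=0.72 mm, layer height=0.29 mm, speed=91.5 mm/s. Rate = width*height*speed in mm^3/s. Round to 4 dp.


Rate = 0.72 * 0.29 * 91.5 = 19.1052 mm^3/s


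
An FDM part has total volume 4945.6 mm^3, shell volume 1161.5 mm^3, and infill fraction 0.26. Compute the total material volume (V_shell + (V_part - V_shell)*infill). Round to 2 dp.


V_infill = (4945.6 - 1161.5) * 0.26 = 983.87
V_total = 1161.5 + 983.87 = 2145.37 mm^3


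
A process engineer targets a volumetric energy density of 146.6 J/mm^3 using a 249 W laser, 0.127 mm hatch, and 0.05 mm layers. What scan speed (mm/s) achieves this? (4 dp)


v = 249 / (146.6*0.127*0.05) = 267.4802 mm/s


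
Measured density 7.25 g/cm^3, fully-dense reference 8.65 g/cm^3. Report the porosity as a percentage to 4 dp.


Porosity = (1-7.25/8.65)*100 = 16.185 %


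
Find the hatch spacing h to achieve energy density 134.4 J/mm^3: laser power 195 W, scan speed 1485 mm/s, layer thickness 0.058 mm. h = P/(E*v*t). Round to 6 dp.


h = 195 / (134.4*1485*0.058) = 0.016845 mm


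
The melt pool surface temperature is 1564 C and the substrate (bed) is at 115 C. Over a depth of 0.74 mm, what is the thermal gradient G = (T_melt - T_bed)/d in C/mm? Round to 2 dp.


G = (1564-115)/0.74 = 1958.11 C/mm


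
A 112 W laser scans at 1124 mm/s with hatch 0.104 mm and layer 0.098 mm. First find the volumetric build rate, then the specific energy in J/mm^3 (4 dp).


Build rate = 1124 * 0.104 * 0.098 = 11.455808 mm^3/s
SE = 112 / 11.455808 = 9.7767 J/mm^3


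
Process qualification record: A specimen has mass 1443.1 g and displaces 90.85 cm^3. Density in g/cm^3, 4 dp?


rho = 1443.1 / 90.85 = 15.8844 g/cm^3


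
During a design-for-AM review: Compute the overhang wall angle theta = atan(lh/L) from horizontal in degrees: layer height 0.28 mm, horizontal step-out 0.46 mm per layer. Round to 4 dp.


angle = atan(0.28/0.46) = 31.3287 degrees


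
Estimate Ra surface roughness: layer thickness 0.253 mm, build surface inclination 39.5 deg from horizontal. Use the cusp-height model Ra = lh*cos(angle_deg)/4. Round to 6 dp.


Ra = 0.253 * cos(39.5) / 4 = 0.048805 mm


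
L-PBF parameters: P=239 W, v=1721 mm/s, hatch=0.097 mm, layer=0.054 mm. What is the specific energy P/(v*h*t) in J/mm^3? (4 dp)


Build rate = 1721 * 0.097 * 0.054 = 9.014598 mm^3/s
SE = 239 / 9.014598 = 26.5126 J/mm^3


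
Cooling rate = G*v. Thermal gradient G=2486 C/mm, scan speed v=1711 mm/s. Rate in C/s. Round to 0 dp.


CR = 2486 * 1711 = 4253546 C/s


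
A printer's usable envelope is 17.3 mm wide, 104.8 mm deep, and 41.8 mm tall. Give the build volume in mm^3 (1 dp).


V = 17.3 * 104.8 * 41.8 = 75785.1 mm^3


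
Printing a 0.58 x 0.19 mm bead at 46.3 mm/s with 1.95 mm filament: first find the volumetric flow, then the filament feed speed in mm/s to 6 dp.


Q = 0.58 * 0.19 * 46.3 = 5.10226 mm^3/s
A_fil = pi*(1.95/2)^2 = 2.98647652 mm^2
v_feed = 5.10226 / 2.98647652 = 1.708455 mm/s


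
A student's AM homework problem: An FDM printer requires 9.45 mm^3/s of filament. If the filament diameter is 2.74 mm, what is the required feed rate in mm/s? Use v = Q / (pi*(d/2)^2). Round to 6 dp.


A = pi*(2.74/2)^2 = 5.896455
v = 9.45 / 5.896455 = 1.602658 mm/s


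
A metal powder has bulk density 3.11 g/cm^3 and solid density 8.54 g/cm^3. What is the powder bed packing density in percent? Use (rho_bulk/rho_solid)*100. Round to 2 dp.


Packing = (3.11/8.54)*100 = 36.42 %


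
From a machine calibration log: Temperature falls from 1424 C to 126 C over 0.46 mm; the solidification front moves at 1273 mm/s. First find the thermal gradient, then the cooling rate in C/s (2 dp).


G = (1424-126)/0.46 = 2821.73913043 C/mm
CR = 2821.73913043 * 1273 = 3592073.91 C/s


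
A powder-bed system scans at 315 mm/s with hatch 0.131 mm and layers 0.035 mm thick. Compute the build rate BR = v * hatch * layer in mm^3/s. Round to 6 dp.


Rate = 315 * 0.131 * 0.035 = 1.444275 mm^3/s


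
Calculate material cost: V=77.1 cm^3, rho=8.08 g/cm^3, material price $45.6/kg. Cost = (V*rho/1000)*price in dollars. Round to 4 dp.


Mass = 77.1*8.08/1000 = 0.622968 kg
Cost = 0.622968 * 45.6 = 28.4073 $


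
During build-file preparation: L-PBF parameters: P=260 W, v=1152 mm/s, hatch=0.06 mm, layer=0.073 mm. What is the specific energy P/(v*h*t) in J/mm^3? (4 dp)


Build rate = 1152 * 0.06 * 0.073 = 5.04576 mm^3/s
SE = 260 / 5.04576 = 51.5284 J/mm^3


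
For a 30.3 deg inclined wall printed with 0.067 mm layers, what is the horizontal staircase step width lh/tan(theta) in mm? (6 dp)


step = 0.067 / tan(30.3) = 0.114657 mm


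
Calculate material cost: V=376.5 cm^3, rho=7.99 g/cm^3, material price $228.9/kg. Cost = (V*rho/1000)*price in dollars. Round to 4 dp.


Mass = 376.5*7.99/1000 = 3.008235 kg
Cost = 3.008235 * 228.9 = 688.585 $


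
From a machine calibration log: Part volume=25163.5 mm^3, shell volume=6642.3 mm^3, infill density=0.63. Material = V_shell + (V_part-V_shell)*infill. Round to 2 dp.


V_infill = (25163.5 - 6642.3) * 0.63 = 11668.36
V_total = 6642.3 + 11668.36 = 18310.66 mm^3


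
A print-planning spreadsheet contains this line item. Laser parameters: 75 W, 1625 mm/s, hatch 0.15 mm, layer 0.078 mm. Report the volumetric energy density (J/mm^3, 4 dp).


E = 75 / (1625*0.15*0.078) = 3.9448 J/mm^3


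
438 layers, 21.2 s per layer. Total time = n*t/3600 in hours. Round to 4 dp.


t = 438 * 21.2 / 3600 = 2.5793 hrs


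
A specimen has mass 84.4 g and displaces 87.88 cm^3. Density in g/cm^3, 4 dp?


rho = 84.4 / 87.88 = 0.9604 g/cm^3


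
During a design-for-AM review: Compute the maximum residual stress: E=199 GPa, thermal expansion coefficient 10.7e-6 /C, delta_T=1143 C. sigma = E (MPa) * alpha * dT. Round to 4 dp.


sigma = 199*1000 * 10.7e-6 * 1143 = 2433.7899 MPa


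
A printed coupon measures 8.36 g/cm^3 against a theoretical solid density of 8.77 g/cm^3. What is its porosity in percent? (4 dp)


Porosity = (1-8.36/8.77)*100 = 4.675 %


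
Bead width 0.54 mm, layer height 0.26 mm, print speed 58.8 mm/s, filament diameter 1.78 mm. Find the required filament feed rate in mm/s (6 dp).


Q = 0.54 * 0.26 * 58.8 = 8.25552 mm^3/s
A_fil = pi*(1.78/2)^2 = 2.48845554 mm^2
v_feed = 8.25552 / 2.48845554 = 3.317528 mm/s


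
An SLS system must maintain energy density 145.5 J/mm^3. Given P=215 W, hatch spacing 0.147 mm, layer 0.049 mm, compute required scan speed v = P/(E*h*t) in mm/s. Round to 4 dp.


v = 215 / (145.5*0.147*0.049) = 205.1455 mm/s


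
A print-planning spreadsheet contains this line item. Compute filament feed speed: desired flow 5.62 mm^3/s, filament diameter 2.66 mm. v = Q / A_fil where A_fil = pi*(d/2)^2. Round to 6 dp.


A = pi*(2.66/2)^2 = 5.557163
v = 5.62 / 5.557163 = 1.011307 mm/s


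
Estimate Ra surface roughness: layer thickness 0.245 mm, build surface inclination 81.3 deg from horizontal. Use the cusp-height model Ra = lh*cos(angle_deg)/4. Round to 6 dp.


Ra = 0.245 * cos(81.3) / 4 = 0.009265 mm


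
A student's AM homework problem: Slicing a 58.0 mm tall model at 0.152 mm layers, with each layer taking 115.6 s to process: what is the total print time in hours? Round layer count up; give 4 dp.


Layers = ceil(58.0/0.152) = 382
t = 382 * 115.6 / 3600 = 12.2664 hrs
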